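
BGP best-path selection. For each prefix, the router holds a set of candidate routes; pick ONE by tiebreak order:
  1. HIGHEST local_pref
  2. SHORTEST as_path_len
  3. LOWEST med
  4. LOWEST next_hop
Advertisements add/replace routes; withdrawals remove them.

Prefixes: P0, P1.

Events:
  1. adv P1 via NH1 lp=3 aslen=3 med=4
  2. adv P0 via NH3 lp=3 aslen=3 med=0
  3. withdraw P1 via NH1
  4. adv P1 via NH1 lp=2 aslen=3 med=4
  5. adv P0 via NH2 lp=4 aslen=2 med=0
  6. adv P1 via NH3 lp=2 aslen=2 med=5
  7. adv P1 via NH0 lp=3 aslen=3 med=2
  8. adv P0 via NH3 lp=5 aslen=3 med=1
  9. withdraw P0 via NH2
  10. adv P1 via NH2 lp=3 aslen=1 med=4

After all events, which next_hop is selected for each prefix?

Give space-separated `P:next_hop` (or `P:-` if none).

Op 1: best P0=- P1=NH1
Op 2: best P0=NH3 P1=NH1
Op 3: best P0=NH3 P1=-
Op 4: best P0=NH3 P1=NH1
Op 5: best P0=NH2 P1=NH1
Op 6: best P0=NH2 P1=NH3
Op 7: best P0=NH2 P1=NH0
Op 8: best P0=NH3 P1=NH0
Op 9: best P0=NH3 P1=NH0
Op 10: best P0=NH3 P1=NH2

Answer: P0:NH3 P1:NH2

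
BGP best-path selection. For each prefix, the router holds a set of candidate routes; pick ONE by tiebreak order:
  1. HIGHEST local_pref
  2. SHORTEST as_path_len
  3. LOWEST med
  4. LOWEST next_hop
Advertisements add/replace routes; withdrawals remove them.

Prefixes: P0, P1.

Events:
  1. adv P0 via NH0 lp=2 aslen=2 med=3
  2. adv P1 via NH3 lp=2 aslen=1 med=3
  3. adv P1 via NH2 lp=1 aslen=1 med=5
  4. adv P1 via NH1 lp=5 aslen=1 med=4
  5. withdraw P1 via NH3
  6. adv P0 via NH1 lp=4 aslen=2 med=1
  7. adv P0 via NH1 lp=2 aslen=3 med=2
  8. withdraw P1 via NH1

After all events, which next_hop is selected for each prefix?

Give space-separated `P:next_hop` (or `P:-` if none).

Answer: P0:NH0 P1:NH2

Derivation:
Op 1: best P0=NH0 P1=-
Op 2: best P0=NH0 P1=NH3
Op 3: best P0=NH0 P1=NH3
Op 4: best P0=NH0 P1=NH1
Op 5: best P0=NH0 P1=NH1
Op 6: best P0=NH1 P1=NH1
Op 7: best P0=NH0 P1=NH1
Op 8: best P0=NH0 P1=NH2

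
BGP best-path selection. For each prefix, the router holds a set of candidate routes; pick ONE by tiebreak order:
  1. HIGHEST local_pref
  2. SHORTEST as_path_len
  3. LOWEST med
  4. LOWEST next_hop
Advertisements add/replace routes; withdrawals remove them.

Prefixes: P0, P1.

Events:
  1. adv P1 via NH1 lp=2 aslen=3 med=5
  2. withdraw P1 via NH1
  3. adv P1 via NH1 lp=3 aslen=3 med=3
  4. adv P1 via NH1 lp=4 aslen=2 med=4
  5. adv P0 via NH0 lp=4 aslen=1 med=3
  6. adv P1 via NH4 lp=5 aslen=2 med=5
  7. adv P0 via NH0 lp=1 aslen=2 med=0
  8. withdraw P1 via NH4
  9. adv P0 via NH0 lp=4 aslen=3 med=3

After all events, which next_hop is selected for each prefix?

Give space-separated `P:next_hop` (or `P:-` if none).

Op 1: best P0=- P1=NH1
Op 2: best P0=- P1=-
Op 3: best P0=- P1=NH1
Op 4: best P0=- P1=NH1
Op 5: best P0=NH0 P1=NH1
Op 6: best P0=NH0 P1=NH4
Op 7: best P0=NH0 P1=NH4
Op 8: best P0=NH0 P1=NH1
Op 9: best P0=NH0 P1=NH1

Answer: P0:NH0 P1:NH1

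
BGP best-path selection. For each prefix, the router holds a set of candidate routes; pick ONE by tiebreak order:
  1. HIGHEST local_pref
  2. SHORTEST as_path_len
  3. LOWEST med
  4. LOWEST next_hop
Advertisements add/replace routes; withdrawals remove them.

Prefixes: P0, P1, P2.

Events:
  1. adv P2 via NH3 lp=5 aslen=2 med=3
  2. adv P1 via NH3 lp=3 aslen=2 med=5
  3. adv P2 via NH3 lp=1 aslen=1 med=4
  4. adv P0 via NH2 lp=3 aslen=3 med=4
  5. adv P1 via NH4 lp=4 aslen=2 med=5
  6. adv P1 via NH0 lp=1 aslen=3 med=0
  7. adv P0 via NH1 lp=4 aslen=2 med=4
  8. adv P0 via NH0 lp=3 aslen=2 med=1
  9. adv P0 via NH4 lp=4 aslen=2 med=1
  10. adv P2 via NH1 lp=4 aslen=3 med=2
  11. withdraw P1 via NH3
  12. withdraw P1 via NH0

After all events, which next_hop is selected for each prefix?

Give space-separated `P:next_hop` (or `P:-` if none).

Op 1: best P0=- P1=- P2=NH3
Op 2: best P0=- P1=NH3 P2=NH3
Op 3: best P0=- P1=NH3 P2=NH3
Op 4: best P0=NH2 P1=NH3 P2=NH3
Op 5: best P0=NH2 P1=NH4 P2=NH3
Op 6: best P0=NH2 P1=NH4 P2=NH3
Op 7: best P0=NH1 P1=NH4 P2=NH3
Op 8: best P0=NH1 P1=NH4 P2=NH3
Op 9: best P0=NH4 P1=NH4 P2=NH3
Op 10: best P0=NH4 P1=NH4 P2=NH1
Op 11: best P0=NH4 P1=NH4 P2=NH1
Op 12: best P0=NH4 P1=NH4 P2=NH1

Answer: P0:NH4 P1:NH4 P2:NH1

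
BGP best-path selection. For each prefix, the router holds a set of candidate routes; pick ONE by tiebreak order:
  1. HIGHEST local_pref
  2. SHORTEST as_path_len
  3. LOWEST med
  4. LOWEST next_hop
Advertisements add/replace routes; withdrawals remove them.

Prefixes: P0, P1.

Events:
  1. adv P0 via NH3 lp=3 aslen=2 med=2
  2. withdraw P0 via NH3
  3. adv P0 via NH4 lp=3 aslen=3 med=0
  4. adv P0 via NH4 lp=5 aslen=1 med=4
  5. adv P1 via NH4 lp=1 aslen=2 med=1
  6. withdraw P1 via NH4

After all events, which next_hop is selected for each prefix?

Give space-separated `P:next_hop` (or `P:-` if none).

Answer: P0:NH4 P1:-

Derivation:
Op 1: best P0=NH3 P1=-
Op 2: best P0=- P1=-
Op 3: best P0=NH4 P1=-
Op 4: best P0=NH4 P1=-
Op 5: best P0=NH4 P1=NH4
Op 6: best P0=NH4 P1=-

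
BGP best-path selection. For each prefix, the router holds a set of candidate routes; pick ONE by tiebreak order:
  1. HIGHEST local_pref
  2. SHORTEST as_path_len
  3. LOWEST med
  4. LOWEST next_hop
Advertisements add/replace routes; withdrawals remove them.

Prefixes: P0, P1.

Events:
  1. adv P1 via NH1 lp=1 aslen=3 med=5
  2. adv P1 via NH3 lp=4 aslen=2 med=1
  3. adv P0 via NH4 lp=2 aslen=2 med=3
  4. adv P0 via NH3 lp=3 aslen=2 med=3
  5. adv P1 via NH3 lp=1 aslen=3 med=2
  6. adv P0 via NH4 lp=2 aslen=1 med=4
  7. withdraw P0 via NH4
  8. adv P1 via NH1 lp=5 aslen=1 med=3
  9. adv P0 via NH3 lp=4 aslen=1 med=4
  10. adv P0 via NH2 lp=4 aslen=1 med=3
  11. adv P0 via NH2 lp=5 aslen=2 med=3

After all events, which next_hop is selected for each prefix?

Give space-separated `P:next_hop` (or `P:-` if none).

Answer: P0:NH2 P1:NH1

Derivation:
Op 1: best P0=- P1=NH1
Op 2: best P0=- P1=NH3
Op 3: best P0=NH4 P1=NH3
Op 4: best P0=NH3 P1=NH3
Op 5: best P0=NH3 P1=NH3
Op 6: best P0=NH3 P1=NH3
Op 7: best P0=NH3 P1=NH3
Op 8: best P0=NH3 P1=NH1
Op 9: best P0=NH3 P1=NH1
Op 10: best P0=NH2 P1=NH1
Op 11: best P0=NH2 P1=NH1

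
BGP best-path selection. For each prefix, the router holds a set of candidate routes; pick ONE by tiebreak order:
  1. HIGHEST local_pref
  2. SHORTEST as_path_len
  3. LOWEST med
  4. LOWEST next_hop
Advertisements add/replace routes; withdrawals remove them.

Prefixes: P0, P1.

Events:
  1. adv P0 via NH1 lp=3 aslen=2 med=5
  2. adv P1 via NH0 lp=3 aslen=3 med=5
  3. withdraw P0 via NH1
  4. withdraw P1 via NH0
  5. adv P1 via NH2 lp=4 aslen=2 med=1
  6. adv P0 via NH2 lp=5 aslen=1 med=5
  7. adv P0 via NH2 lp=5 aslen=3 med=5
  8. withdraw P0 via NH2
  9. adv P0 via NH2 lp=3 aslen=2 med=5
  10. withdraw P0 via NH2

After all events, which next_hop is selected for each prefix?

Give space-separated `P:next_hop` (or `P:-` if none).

Answer: P0:- P1:NH2

Derivation:
Op 1: best P0=NH1 P1=-
Op 2: best P0=NH1 P1=NH0
Op 3: best P0=- P1=NH0
Op 4: best P0=- P1=-
Op 5: best P0=- P1=NH2
Op 6: best P0=NH2 P1=NH2
Op 7: best P0=NH2 P1=NH2
Op 8: best P0=- P1=NH2
Op 9: best P0=NH2 P1=NH2
Op 10: best P0=- P1=NH2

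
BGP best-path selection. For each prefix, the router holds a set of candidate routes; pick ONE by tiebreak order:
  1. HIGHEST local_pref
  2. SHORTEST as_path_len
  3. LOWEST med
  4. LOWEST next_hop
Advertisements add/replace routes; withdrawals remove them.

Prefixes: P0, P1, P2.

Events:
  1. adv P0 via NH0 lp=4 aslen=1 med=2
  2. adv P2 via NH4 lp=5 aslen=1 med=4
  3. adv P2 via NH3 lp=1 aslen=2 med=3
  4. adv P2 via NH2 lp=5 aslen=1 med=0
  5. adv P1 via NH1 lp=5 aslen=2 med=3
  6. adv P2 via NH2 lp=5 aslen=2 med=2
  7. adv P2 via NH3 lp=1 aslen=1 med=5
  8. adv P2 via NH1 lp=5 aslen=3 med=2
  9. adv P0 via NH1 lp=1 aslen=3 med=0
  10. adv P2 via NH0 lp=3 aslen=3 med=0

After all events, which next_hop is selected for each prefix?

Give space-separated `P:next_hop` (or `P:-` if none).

Answer: P0:NH0 P1:NH1 P2:NH4

Derivation:
Op 1: best P0=NH0 P1=- P2=-
Op 2: best P0=NH0 P1=- P2=NH4
Op 3: best P0=NH0 P1=- P2=NH4
Op 4: best P0=NH0 P1=- P2=NH2
Op 5: best P0=NH0 P1=NH1 P2=NH2
Op 6: best P0=NH0 P1=NH1 P2=NH4
Op 7: best P0=NH0 P1=NH1 P2=NH4
Op 8: best P0=NH0 P1=NH1 P2=NH4
Op 9: best P0=NH0 P1=NH1 P2=NH4
Op 10: best P0=NH0 P1=NH1 P2=NH4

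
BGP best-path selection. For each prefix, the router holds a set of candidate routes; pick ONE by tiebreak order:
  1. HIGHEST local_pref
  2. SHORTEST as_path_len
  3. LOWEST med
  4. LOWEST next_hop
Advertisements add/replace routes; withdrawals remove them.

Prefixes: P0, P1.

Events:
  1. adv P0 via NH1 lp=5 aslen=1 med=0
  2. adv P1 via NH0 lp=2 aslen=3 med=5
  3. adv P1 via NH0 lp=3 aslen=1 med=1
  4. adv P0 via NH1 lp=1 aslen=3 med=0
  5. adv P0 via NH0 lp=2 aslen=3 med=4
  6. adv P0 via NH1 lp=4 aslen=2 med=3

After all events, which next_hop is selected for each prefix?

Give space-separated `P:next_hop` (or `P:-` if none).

Op 1: best P0=NH1 P1=-
Op 2: best P0=NH1 P1=NH0
Op 3: best P0=NH1 P1=NH0
Op 4: best P0=NH1 P1=NH0
Op 5: best P0=NH0 P1=NH0
Op 6: best P0=NH1 P1=NH0

Answer: P0:NH1 P1:NH0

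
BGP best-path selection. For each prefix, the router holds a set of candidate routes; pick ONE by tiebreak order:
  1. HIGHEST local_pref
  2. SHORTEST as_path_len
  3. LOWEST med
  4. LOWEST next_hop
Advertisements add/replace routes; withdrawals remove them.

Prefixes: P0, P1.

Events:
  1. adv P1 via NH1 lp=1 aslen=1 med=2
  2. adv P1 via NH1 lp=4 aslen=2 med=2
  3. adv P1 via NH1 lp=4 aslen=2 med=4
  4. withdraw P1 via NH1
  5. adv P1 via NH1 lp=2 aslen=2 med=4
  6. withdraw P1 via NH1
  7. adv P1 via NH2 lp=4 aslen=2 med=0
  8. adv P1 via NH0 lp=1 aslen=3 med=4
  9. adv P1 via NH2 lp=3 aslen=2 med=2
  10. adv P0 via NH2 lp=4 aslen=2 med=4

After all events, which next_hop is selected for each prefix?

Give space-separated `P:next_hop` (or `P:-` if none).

Op 1: best P0=- P1=NH1
Op 2: best P0=- P1=NH1
Op 3: best P0=- P1=NH1
Op 4: best P0=- P1=-
Op 5: best P0=- P1=NH1
Op 6: best P0=- P1=-
Op 7: best P0=- P1=NH2
Op 8: best P0=- P1=NH2
Op 9: best P0=- P1=NH2
Op 10: best P0=NH2 P1=NH2

Answer: P0:NH2 P1:NH2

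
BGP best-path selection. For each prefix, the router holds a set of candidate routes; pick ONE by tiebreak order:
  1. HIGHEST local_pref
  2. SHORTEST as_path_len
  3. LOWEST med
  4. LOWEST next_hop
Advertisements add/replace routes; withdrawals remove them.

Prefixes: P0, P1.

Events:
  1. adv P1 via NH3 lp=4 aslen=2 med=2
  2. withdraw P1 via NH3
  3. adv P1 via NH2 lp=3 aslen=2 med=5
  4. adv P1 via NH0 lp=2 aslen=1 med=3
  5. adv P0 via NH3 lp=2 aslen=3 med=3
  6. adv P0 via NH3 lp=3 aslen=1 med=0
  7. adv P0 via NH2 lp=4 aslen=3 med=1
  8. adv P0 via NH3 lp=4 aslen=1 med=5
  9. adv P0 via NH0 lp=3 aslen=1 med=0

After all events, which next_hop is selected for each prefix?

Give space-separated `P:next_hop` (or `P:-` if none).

Op 1: best P0=- P1=NH3
Op 2: best P0=- P1=-
Op 3: best P0=- P1=NH2
Op 4: best P0=- P1=NH2
Op 5: best P0=NH3 P1=NH2
Op 6: best P0=NH3 P1=NH2
Op 7: best P0=NH2 P1=NH2
Op 8: best P0=NH3 P1=NH2
Op 9: best P0=NH3 P1=NH2

Answer: P0:NH3 P1:NH2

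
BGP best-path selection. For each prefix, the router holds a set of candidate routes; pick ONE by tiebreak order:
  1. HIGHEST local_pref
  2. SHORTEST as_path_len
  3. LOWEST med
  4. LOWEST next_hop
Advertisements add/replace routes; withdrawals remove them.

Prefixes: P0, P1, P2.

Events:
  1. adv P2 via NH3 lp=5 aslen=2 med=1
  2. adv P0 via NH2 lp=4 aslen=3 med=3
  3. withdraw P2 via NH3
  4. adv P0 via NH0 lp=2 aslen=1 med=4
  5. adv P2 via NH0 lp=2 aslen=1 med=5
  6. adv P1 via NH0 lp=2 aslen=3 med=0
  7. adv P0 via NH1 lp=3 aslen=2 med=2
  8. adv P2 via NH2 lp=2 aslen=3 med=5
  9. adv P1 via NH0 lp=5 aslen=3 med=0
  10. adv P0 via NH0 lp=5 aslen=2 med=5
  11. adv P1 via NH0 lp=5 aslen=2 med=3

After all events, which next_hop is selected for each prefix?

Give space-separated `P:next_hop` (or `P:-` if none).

Answer: P0:NH0 P1:NH0 P2:NH0

Derivation:
Op 1: best P0=- P1=- P2=NH3
Op 2: best P0=NH2 P1=- P2=NH3
Op 3: best P0=NH2 P1=- P2=-
Op 4: best P0=NH2 P1=- P2=-
Op 5: best P0=NH2 P1=- P2=NH0
Op 6: best P0=NH2 P1=NH0 P2=NH0
Op 7: best P0=NH2 P1=NH0 P2=NH0
Op 8: best P0=NH2 P1=NH0 P2=NH0
Op 9: best P0=NH2 P1=NH0 P2=NH0
Op 10: best P0=NH0 P1=NH0 P2=NH0
Op 11: best P0=NH0 P1=NH0 P2=NH0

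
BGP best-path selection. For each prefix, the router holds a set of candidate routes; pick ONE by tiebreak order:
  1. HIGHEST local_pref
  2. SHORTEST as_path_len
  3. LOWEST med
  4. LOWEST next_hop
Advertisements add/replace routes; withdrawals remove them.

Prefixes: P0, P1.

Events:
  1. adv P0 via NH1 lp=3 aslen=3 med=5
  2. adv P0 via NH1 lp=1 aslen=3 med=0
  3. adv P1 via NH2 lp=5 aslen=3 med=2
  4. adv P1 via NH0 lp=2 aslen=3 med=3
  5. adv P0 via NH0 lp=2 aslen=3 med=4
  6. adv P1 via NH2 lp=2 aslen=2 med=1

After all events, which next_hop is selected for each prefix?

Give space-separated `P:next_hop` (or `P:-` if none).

Op 1: best P0=NH1 P1=-
Op 2: best P0=NH1 P1=-
Op 3: best P0=NH1 P1=NH2
Op 4: best P0=NH1 P1=NH2
Op 5: best P0=NH0 P1=NH2
Op 6: best P0=NH0 P1=NH2

Answer: P0:NH0 P1:NH2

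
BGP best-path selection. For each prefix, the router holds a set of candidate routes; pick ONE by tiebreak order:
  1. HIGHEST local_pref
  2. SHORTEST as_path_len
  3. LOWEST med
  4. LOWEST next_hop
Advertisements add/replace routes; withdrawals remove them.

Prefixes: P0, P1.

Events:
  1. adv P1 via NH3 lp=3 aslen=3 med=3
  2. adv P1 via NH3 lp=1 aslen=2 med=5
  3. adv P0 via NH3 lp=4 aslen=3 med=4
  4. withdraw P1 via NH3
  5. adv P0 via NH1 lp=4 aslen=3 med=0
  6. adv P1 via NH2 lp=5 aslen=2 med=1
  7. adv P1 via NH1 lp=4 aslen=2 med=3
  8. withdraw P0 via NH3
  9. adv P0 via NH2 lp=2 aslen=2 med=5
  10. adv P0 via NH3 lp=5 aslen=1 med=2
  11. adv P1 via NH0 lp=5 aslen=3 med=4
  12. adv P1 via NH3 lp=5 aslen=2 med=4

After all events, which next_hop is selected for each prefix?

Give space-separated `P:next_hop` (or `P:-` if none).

Op 1: best P0=- P1=NH3
Op 2: best P0=- P1=NH3
Op 3: best P0=NH3 P1=NH3
Op 4: best P0=NH3 P1=-
Op 5: best P0=NH1 P1=-
Op 6: best P0=NH1 P1=NH2
Op 7: best P0=NH1 P1=NH2
Op 8: best P0=NH1 P1=NH2
Op 9: best P0=NH1 P1=NH2
Op 10: best P0=NH3 P1=NH2
Op 11: best P0=NH3 P1=NH2
Op 12: best P0=NH3 P1=NH2

Answer: P0:NH3 P1:NH2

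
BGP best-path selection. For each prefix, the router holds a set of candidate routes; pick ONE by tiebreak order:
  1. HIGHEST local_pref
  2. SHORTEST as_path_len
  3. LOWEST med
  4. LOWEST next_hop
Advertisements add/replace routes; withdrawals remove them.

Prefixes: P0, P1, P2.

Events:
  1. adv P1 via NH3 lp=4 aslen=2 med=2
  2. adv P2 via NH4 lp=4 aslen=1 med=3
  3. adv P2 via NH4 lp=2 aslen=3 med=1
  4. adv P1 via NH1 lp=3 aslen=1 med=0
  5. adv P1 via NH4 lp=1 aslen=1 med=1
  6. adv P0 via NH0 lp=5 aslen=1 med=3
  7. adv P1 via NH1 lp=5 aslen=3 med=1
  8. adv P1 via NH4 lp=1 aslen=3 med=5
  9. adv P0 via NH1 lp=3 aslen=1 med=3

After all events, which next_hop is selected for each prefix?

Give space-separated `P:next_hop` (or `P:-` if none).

Answer: P0:NH0 P1:NH1 P2:NH4

Derivation:
Op 1: best P0=- P1=NH3 P2=-
Op 2: best P0=- P1=NH3 P2=NH4
Op 3: best P0=- P1=NH3 P2=NH4
Op 4: best P0=- P1=NH3 P2=NH4
Op 5: best P0=- P1=NH3 P2=NH4
Op 6: best P0=NH0 P1=NH3 P2=NH4
Op 7: best P0=NH0 P1=NH1 P2=NH4
Op 8: best P0=NH0 P1=NH1 P2=NH4
Op 9: best P0=NH0 P1=NH1 P2=NH4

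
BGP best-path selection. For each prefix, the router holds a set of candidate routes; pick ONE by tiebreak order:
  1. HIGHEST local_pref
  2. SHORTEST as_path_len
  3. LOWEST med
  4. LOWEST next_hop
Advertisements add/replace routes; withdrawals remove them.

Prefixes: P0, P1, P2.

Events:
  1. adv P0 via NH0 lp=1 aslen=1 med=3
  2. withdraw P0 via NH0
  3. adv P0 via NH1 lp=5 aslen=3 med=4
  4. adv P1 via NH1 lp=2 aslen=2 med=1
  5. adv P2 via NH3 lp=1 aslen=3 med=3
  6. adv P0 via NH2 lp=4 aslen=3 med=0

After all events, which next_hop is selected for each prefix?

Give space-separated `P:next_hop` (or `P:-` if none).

Op 1: best P0=NH0 P1=- P2=-
Op 2: best P0=- P1=- P2=-
Op 3: best P0=NH1 P1=- P2=-
Op 4: best P0=NH1 P1=NH1 P2=-
Op 5: best P0=NH1 P1=NH1 P2=NH3
Op 6: best P0=NH1 P1=NH1 P2=NH3

Answer: P0:NH1 P1:NH1 P2:NH3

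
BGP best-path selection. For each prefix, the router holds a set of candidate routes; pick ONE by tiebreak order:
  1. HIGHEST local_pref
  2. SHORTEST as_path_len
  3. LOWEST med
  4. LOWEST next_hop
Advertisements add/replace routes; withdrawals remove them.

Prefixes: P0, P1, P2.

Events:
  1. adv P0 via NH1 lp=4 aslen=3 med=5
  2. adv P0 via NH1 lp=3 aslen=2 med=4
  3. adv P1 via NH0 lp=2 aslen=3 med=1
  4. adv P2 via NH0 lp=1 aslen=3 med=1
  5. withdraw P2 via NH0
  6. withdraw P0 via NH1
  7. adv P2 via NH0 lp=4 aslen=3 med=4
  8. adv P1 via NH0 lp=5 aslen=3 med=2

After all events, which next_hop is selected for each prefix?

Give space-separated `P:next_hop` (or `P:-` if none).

Op 1: best P0=NH1 P1=- P2=-
Op 2: best P0=NH1 P1=- P2=-
Op 3: best P0=NH1 P1=NH0 P2=-
Op 4: best P0=NH1 P1=NH0 P2=NH0
Op 5: best P0=NH1 P1=NH0 P2=-
Op 6: best P0=- P1=NH0 P2=-
Op 7: best P0=- P1=NH0 P2=NH0
Op 8: best P0=- P1=NH0 P2=NH0

Answer: P0:- P1:NH0 P2:NH0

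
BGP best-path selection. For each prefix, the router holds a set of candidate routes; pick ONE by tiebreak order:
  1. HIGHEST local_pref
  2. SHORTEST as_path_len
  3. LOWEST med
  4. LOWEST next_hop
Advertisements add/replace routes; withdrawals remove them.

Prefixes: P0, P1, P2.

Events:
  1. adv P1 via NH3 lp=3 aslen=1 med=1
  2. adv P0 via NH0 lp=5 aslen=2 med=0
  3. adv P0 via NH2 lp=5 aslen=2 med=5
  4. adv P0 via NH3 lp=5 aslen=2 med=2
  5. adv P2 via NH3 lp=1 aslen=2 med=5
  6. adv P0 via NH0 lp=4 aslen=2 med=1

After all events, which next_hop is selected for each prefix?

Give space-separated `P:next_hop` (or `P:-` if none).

Answer: P0:NH3 P1:NH3 P2:NH3

Derivation:
Op 1: best P0=- P1=NH3 P2=-
Op 2: best P0=NH0 P1=NH3 P2=-
Op 3: best P0=NH0 P1=NH3 P2=-
Op 4: best P0=NH0 P1=NH3 P2=-
Op 5: best P0=NH0 P1=NH3 P2=NH3
Op 6: best P0=NH3 P1=NH3 P2=NH3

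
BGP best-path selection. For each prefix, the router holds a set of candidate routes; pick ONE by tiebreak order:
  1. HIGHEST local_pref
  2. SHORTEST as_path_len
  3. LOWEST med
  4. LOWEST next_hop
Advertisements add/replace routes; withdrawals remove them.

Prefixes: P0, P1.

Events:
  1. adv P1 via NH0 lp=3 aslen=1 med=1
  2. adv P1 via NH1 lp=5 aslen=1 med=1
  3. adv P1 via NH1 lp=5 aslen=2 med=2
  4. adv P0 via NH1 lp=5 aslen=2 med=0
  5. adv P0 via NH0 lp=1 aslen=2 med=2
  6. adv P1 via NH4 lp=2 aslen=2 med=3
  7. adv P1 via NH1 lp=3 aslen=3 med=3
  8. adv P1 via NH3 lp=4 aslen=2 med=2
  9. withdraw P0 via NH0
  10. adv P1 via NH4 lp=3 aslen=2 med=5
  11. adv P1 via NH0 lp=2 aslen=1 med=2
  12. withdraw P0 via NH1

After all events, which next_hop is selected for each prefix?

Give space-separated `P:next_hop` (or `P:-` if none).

Answer: P0:- P1:NH3

Derivation:
Op 1: best P0=- P1=NH0
Op 2: best P0=- P1=NH1
Op 3: best P0=- P1=NH1
Op 4: best P0=NH1 P1=NH1
Op 5: best P0=NH1 P1=NH1
Op 6: best P0=NH1 P1=NH1
Op 7: best P0=NH1 P1=NH0
Op 8: best P0=NH1 P1=NH3
Op 9: best P0=NH1 P1=NH3
Op 10: best P0=NH1 P1=NH3
Op 11: best P0=NH1 P1=NH3
Op 12: best P0=- P1=NH3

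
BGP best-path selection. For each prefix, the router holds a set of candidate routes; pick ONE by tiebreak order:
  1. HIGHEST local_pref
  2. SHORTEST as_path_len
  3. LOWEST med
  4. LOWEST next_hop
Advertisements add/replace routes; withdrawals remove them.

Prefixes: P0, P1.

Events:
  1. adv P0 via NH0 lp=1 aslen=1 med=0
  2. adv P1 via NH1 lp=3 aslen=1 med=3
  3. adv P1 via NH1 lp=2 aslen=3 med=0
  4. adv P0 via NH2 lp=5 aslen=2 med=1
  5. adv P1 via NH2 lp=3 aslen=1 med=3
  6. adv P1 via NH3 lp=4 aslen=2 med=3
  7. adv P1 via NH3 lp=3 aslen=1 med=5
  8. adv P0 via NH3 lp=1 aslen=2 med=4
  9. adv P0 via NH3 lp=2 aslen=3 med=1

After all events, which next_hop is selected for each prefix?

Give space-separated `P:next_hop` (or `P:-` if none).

Op 1: best P0=NH0 P1=-
Op 2: best P0=NH0 P1=NH1
Op 3: best P0=NH0 P1=NH1
Op 4: best P0=NH2 P1=NH1
Op 5: best P0=NH2 P1=NH2
Op 6: best P0=NH2 P1=NH3
Op 7: best P0=NH2 P1=NH2
Op 8: best P0=NH2 P1=NH2
Op 9: best P0=NH2 P1=NH2

Answer: P0:NH2 P1:NH2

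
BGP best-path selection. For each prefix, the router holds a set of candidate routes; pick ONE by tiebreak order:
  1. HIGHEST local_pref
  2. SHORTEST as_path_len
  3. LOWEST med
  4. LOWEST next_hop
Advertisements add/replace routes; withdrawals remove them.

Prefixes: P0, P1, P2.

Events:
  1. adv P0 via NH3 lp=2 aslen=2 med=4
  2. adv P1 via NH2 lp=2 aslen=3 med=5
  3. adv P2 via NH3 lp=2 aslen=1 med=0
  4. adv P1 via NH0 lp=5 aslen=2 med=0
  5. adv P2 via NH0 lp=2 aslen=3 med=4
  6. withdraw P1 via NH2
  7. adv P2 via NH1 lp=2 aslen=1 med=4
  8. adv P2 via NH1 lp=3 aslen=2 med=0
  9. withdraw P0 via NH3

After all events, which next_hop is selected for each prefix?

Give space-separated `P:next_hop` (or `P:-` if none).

Answer: P0:- P1:NH0 P2:NH1

Derivation:
Op 1: best P0=NH3 P1=- P2=-
Op 2: best P0=NH3 P1=NH2 P2=-
Op 3: best P0=NH3 P1=NH2 P2=NH3
Op 4: best P0=NH3 P1=NH0 P2=NH3
Op 5: best P0=NH3 P1=NH0 P2=NH3
Op 6: best P0=NH3 P1=NH0 P2=NH3
Op 7: best P0=NH3 P1=NH0 P2=NH3
Op 8: best P0=NH3 P1=NH0 P2=NH1
Op 9: best P0=- P1=NH0 P2=NH1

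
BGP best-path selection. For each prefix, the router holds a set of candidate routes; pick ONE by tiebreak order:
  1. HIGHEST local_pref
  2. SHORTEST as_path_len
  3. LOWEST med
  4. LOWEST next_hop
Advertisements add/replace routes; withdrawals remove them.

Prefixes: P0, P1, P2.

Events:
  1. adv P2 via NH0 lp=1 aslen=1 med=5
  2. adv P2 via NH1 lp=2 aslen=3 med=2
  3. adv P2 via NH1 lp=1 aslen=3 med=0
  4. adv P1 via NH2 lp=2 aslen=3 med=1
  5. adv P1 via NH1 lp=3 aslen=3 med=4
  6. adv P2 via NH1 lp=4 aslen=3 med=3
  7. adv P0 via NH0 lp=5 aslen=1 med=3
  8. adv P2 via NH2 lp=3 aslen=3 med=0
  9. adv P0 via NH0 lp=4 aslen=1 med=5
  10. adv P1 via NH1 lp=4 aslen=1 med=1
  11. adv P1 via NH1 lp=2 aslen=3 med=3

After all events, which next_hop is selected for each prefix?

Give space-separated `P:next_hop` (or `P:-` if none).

Answer: P0:NH0 P1:NH2 P2:NH1

Derivation:
Op 1: best P0=- P1=- P2=NH0
Op 2: best P0=- P1=- P2=NH1
Op 3: best P0=- P1=- P2=NH0
Op 4: best P0=- P1=NH2 P2=NH0
Op 5: best P0=- P1=NH1 P2=NH0
Op 6: best P0=- P1=NH1 P2=NH1
Op 7: best P0=NH0 P1=NH1 P2=NH1
Op 8: best P0=NH0 P1=NH1 P2=NH1
Op 9: best P0=NH0 P1=NH1 P2=NH1
Op 10: best P0=NH0 P1=NH1 P2=NH1
Op 11: best P0=NH0 P1=NH2 P2=NH1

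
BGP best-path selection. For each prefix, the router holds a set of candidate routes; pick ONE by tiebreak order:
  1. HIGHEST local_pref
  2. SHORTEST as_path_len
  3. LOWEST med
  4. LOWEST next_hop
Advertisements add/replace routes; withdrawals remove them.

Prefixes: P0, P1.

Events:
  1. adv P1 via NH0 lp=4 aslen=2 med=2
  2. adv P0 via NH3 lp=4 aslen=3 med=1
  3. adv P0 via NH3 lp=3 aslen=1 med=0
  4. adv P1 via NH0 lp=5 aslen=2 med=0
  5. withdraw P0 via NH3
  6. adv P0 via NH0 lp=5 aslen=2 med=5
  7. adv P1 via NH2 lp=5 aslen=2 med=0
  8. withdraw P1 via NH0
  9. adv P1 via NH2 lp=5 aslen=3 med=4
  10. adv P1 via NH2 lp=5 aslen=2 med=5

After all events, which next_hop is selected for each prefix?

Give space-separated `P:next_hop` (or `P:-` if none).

Op 1: best P0=- P1=NH0
Op 2: best P0=NH3 P1=NH0
Op 3: best P0=NH3 P1=NH0
Op 4: best P0=NH3 P1=NH0
Op 5: best P0=- P1=NH0
Op 6: best P0=NH0 P1=NH0
Op 7: best P0=NH0 P1=NH0
Op 8: best P0=NH0 P1=NH2
Op 9: best P0=NH0 P1=NH2
Op 10: best P0=NH0 P1=NH2

Answer: P0:NH0 P1:NH2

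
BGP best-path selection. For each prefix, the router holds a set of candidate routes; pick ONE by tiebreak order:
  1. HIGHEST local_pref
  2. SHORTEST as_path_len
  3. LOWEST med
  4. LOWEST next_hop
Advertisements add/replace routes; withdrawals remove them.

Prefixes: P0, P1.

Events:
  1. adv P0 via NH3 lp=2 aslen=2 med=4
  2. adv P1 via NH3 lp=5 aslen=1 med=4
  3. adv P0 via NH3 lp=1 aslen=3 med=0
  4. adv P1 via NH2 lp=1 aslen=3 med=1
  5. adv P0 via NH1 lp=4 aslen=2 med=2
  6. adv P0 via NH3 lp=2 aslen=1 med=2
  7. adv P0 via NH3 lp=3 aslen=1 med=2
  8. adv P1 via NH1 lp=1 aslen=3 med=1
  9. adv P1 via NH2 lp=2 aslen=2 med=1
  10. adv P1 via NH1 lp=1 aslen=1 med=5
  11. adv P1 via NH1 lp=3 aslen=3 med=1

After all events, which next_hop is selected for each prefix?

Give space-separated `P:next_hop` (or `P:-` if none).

Op 1: best P0=NH3 P1=-
Op 2: best P0=NH3 P1=NH3
Op 3: best P0=NH3 P1=NH3
Op 4: best P0=NH3 P1=NH3
Op 5: best P0=NH1 P1=NH3
Op 6: best P0=NH1 P1=NH3
Op 7: best P0=NH1 P1=NH3
Op 8: best P0=NH1 P1=NH3
Op 9: best P0=NH1 P1=NH3
Op 10: best P0=NH1 P1=NH3
Op 11: best P0=NH1 P1=NH3

Answer: P0:NH1 P1:NH3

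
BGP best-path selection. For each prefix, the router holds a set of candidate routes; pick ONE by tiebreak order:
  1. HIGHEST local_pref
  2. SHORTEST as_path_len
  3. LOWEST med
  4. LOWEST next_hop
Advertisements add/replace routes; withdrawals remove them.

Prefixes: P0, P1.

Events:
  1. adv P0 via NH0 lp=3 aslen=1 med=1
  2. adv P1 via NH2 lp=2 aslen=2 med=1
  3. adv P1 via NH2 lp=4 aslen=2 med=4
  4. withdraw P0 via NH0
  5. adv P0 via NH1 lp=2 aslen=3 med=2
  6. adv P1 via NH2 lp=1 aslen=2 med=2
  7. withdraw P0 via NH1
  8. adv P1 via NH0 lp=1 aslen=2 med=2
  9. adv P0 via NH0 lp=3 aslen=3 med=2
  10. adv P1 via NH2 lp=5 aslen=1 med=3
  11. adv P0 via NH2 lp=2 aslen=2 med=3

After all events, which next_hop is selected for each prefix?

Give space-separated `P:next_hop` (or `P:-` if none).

Answer: P0:NH0 P1:NH2

Derivation:
Op 1: best P0=NH0 P1=-
Op 2: best P0=NH0 P1=NH2
Op 3: best P0=NH0 P1=NH2
Op 4: best P0=- P1=NH2
Op 5: best P0=NH1 P1=NH2
Op 6: best P0=NH1 P1=NH2
Op 7: best P0=- P1=NH2
Op 8: best P0=- P1=NH0
Op 9: best P0=NH0 P1=NH0
Op 10: best P0=NH0 P1=NH2
Op 11: best P0=NH0 P1=NH2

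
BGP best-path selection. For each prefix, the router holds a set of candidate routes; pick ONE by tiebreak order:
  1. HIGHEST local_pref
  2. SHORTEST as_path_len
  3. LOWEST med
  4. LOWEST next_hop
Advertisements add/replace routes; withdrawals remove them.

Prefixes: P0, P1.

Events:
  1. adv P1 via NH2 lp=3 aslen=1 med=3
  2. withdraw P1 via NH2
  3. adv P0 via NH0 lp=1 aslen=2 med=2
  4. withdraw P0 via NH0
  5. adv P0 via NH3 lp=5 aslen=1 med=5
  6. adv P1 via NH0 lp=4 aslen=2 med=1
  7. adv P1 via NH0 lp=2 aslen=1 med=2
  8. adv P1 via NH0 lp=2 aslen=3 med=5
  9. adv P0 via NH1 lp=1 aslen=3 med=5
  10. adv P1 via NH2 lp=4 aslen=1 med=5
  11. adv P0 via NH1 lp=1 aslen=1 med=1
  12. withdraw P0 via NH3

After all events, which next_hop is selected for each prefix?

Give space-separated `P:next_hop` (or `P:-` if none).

Answer: P0:NH1 P1:NH2

Derivation:
Op 1: best P0=- P1=NH2
Op 2: best P0=- P1=-
Op 3: best P0=NH0 P1=-
Op 4: best P0=- P1=-
Op 5: best P0=NH3 P1=-
Op 6: best P0=NH3 P1=NH0
Op 7: best P0=NH3 P1=NH0
Op 8: best P0=NH3 P1=NH0
Op 9: best P0=NH3 P1=NH0
Op 10: best P0=NH3 P1=NH2
Op 11: best P0=NH3 P1=NH2
Op 12: best P0=NH1 P1=NH2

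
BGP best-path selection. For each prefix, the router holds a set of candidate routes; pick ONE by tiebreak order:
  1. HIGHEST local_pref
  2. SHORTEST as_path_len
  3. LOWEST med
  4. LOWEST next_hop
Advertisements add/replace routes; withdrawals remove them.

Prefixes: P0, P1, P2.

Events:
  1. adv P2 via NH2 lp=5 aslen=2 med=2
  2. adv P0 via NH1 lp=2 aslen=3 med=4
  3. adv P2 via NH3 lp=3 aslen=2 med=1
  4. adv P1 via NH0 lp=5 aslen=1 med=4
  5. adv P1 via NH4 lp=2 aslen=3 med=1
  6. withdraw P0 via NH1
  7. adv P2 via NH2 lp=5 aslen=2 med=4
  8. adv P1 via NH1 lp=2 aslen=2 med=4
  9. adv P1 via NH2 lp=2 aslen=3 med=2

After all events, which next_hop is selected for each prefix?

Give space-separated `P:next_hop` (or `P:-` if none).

Op 1: best P0=- P1=- P2=NH2
Op 2: best P0=NH1 P1=- P2=NH2
Op 3: best P0=NH1 P1=- P2=NH2
Op 4: best P0=NH1 P1=NH0 P2=NH2
Op 5: best P0=NH1 P1=NH0 P2=NH2
Op 6: best P0=- P1=NH0 P2=NH2
Op 7: best P0=- P1=NH0 P2=NH2
Op 8: best P0=- P1=NH0 P2=NH2
Op 9: best P0=- P1=NH0 P2=NH2

Answer: P0:- P1:NH0 P2:NH2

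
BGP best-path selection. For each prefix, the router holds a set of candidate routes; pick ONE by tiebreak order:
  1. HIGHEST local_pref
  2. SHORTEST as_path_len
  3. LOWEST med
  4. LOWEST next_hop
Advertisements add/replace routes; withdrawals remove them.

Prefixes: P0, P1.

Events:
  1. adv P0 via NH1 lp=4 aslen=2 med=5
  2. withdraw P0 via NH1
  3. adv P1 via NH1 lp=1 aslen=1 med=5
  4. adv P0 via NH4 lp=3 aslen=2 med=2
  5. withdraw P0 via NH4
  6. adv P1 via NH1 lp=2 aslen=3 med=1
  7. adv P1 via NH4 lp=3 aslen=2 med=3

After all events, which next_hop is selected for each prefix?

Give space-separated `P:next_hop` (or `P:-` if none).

Answer: P0:- P1:NH4

Derivation:
Op 1: best P0=NH1 P1=-
Op 2: best P0=- P1=-
Op 3: best P0=- P1=NH1
Op 4: best P0=NH4 P1=NH1
Op 5: best P0=- P1=NH1
Op 6: best P0=- P1=NH1
Op 7: best P0=- P1=NH4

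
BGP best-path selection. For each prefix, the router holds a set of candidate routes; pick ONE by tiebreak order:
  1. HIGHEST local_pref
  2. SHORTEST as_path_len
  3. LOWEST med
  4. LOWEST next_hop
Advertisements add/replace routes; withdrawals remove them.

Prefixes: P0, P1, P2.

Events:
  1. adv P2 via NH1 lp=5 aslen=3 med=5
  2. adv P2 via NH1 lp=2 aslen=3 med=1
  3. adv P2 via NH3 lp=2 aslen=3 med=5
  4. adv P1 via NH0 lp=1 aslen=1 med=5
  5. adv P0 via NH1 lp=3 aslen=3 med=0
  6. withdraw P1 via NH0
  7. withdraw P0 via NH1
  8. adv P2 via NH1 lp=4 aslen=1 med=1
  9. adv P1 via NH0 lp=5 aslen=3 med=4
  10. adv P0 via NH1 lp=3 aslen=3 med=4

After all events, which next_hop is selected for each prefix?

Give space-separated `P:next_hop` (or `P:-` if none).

Op 1: best P0=- P1=- P2=NH1
Op 2: best P0=- P1=- P2=NH1
Op 3: best P0=- P1=- P2=NH1
Op 4: best P0=- P1=NH0 P2=NH1
Op 5: best P0=NH1 P1=NH0 P2=NH1
Op 6: best P0=NH1 P1=- P2=NH1
Op 7: best P0=- P1=- P2=NH1
Op 8: best P0=- P1=- P2=NH1
Op 9: best P0=- P1=NH0 P2=NH1
Op 10: best P0=NH1 P1=NH0 P2=NH1

Answer: P0:NH1 P1:NH0 P2:NH1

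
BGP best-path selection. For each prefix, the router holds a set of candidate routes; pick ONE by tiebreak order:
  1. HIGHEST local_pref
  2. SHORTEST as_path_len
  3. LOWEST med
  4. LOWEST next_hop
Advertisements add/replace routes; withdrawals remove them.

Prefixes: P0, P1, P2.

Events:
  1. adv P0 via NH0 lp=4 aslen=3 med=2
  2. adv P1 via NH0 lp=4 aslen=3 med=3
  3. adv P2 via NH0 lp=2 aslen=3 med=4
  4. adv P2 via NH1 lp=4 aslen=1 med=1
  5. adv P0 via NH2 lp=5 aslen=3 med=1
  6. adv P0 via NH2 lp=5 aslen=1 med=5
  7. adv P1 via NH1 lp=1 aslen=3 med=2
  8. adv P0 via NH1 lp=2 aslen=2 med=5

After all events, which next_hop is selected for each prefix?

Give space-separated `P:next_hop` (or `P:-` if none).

Answer: P0:NH2 P1:NH0 P2:NH1

Derivation:
Op 1: best P0=NH0 P1=- P2=-
Op 2: best P0=NH0 P1=NH0 P2=-
Op 3: best P0=NH0 P1=NH0 P2=NH0
Op 4: best P0=NH0 P1=NH0 P2=NH1
Op 5: best P0=NH2 P1=NH0 P2=NH1
Op 6: best P0=NH2 P1=NH0 P2=NH1
Op 7: best P0=NH2 P1=NH0 P2=NH1
Op 8: best P0=NH2 P1=NH0 P2=NH1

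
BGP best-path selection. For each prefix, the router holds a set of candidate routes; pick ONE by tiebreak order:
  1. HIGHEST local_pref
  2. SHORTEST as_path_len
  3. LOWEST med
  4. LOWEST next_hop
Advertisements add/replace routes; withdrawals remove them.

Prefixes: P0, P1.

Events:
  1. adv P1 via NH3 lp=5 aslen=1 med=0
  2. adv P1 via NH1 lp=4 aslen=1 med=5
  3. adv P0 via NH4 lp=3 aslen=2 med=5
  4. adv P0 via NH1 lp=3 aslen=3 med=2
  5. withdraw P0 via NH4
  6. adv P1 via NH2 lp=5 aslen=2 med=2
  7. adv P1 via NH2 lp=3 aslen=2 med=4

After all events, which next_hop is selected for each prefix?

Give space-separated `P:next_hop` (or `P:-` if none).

Op 1: best P0=- P1=NH3
Op 2: best P0=- P1=NH3
Op 3: best P0=NH4 P1=NH3
Op 4: best P0=NH4 P1=NH3
Op 5: best P0=NH1 P1=NH3
Op 6: best P0=NH1 P1=NH3
Op 7: best P0=NH1 P1=NH3

Answer: P0:NH1 P1:NH3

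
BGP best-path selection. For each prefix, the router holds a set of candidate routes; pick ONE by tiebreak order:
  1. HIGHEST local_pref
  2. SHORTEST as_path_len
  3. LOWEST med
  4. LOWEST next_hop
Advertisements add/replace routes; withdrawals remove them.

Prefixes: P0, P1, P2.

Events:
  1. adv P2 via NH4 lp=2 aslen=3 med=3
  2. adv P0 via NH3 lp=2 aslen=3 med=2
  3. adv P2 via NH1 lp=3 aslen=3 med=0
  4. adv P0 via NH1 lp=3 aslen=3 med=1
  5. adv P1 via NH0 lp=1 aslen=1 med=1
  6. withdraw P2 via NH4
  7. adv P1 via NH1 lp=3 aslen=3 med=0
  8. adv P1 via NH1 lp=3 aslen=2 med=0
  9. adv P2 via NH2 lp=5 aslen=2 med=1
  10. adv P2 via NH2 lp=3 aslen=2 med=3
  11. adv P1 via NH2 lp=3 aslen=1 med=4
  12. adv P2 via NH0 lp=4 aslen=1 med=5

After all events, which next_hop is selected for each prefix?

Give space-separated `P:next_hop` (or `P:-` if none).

Op 1: best P0=- P1=- P2=NH4
Op 2: best P0=NH3 P1=- P2=NH4
Op 3: best P0=NH3 P1=- P2=NH1
Op 4: best P0=NH1 P1=- P2=NH1
Op 5: best P0=NH1 P1=NH0 P2=NH1
Op 6: best P0=NH1 P1=NH0 P2=NH1
Op 7: best P0=NH1 P1=NH1 P2=NH1
Op 8: best P0=NH1 P1=NH1 P2=NH1
Op 9: best P0=NH1 P1=NH1 P2=NH2
Op 10: best P0=NH1 P1=NH1 P2=NH2
Op 11: best P0=NH1 P1=NH2 P2=NH2
Op 12: best P0=NH1 P1=NH2 P2=NH0

Answer: P0:NH1 P1:NH2 P2:NH0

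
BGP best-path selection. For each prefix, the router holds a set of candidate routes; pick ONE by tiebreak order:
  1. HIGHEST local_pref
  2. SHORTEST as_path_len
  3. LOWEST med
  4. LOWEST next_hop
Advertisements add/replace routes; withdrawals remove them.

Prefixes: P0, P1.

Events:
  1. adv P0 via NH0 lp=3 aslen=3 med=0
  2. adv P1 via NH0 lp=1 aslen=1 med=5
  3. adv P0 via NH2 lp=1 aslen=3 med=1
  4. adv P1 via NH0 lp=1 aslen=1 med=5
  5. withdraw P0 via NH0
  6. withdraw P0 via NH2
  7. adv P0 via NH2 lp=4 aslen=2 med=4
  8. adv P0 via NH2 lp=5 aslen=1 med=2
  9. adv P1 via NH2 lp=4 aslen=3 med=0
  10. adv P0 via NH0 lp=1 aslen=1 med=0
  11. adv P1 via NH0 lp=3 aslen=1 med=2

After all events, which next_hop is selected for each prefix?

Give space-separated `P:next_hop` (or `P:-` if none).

Answer: P0:NH2 P1:NH2

Derivation:
Op 1: best P0=NH0 P1=-
Op 2: best P0=NH0 P1=NH0
Op 3: best P0=NH0 P1=NH0
Op 4: best P0=NH0 P1=NH0
Op 5: best P0=NH2 P1=NH0
Op 6: best P0=- P1=NH0
Op 7: best P0=NH2 P1=NH0
Op 8: best P0=NH2 P1=NH0
Op 9: best P0=NH2 P1=NH2
Op 10: best P0=NH2 P1=NH2
Op 11: best P0=NH2 P1=NH2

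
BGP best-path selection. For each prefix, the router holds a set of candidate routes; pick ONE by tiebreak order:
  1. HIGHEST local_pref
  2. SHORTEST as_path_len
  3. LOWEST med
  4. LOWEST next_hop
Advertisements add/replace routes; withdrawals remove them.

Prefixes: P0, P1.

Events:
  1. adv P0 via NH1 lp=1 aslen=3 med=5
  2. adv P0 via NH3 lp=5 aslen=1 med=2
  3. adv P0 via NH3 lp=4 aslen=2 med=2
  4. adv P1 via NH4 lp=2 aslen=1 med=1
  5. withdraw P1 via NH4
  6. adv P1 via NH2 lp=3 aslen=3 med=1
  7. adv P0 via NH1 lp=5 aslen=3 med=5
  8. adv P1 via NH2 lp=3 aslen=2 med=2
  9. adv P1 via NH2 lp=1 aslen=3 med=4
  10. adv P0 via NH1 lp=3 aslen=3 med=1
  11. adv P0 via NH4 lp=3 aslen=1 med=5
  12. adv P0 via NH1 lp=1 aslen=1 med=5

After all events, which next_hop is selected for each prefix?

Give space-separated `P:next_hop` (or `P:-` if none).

Answer: P0:NH3 P1:NH2

Derivation:
Op 1: best P0=NH1 P1=-
Op 2: best P0=NH3 P1=-
Op 3: best P0=NH3 P1=-
Op 4: best P0=NH3 P1=NH4
Op 5: best P0=NH3 P1=-
Op 6: best P0=NH3 P1=NH2
Op 7: best P0=NH1 P1=NH2
Op 8: best P0=NH1 P1=NH2
Op 9: best P0=NH1 P1=NH2
Op 10: best P0=NH3 P1=NH2
Op 11: best P0=NH3 P1=NH2
Op 12: best P0=NH3 P1=NH2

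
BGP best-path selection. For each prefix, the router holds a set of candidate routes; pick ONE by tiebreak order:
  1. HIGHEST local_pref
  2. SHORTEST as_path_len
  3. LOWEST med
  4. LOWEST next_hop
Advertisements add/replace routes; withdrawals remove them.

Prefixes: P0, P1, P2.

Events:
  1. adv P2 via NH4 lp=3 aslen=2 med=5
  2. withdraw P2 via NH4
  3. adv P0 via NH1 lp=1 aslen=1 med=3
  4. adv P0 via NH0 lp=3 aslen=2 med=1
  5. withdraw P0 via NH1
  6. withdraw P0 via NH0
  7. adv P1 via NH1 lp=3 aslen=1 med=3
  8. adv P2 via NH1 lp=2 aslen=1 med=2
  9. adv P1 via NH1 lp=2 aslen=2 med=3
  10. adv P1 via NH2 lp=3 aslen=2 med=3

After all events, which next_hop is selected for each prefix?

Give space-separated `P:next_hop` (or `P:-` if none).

Answer: P0:- P1:NH2 P2:NH1

Derivation:
Op 1: best P0=- P1=- P2=NH4
Op 2: best P0=- P1=- P2=-
Op 3: best P0=NH1 P1=- P2=-
Op 4: best P0=NH0 P1=- P2=-
Op 5: best P0=NH0 P1=- P2=-
Op 6: best P0=- P1=- P2=-
Op 7: best P0=- P1=NH1 P2=-
Op 8: best P0=- P1=NH1 P2=NH1
Op 9: best P0=- P1=NH1 P2=NH1
Op 10: best P0=- P1=NH2 P2=NH1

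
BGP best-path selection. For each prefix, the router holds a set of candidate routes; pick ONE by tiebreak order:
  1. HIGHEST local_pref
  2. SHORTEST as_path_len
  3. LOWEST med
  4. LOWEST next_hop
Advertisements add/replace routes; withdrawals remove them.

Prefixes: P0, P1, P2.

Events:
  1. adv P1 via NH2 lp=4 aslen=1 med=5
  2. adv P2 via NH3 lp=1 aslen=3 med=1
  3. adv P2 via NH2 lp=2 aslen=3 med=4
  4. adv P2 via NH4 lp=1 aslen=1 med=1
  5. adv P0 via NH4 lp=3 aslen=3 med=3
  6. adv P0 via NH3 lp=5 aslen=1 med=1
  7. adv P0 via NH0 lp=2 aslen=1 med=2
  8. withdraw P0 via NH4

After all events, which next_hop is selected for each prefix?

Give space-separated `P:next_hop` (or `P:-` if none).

Answer: P0:NH3 P1:NH2 P2:NH2

Derivation:
Op 1: best P0=- P1=NH2 P2=-
Op 2: best P0=- P1=NH2 P2=NH3
Op 3: best P0=- P1=NH2 P2=NH2
Op 4: best P0=- P1=NH2 P2=NH2
Op 5: best P0=NH4 P1=NH2 P2=NH2
Op 6: best P0=NH3 P1=NH2 P2=NH2
Op 7: best P0=NH3 P1=NH2 P2=NH2
Op 8: best P0=NH3 P1=NH2 P2=NH2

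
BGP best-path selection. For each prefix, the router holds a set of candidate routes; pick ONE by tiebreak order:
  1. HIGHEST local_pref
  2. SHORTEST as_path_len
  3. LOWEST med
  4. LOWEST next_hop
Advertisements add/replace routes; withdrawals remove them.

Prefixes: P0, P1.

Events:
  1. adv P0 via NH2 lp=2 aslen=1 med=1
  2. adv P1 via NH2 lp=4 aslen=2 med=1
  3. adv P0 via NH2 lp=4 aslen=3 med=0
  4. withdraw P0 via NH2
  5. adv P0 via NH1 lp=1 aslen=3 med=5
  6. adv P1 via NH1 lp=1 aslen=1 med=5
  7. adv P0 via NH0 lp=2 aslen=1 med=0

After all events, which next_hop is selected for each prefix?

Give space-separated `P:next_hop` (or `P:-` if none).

Answer: P0:NH0 P1:NH2

Derivation:
Op 1: best P0=NH2 P1=-
Op 2: best P0=NH2 P1=NH2
Op 3: best P0=NH2 P1=NH2
Op 4: best P0=- P1=NH2
Op 5: best P0=NH1 P1=NH2
Op 6: best P0=NH1 P1=NH2
Op 7: best P0=NH0 P1=NH2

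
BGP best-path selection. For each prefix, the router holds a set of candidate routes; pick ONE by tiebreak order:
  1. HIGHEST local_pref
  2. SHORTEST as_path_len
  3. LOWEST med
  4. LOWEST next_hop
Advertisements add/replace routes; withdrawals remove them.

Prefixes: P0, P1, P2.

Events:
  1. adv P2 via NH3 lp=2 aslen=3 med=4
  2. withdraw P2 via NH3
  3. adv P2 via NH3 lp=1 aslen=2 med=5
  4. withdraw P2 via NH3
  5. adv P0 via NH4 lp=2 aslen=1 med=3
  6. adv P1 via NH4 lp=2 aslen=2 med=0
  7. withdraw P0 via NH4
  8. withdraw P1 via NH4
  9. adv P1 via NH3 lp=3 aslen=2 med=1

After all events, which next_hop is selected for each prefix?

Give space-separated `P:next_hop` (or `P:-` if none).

Answer: P0:- P1:NH3 P2:-

Derivation:
Op 1: best P0=- P1=- P2=NH3
Op 2: best P0=- P1=- P2=-
Op 3: best P0=- P1=- P2=NH3
Op 4: best P0=- P1=- P2=-
Op 5: best P0=NH4 P1=- P2=-
Op 6: best P0=NH4 P1=NH4 P2=-
Op 7: best P0=- P1=NH4 P2=-
Op 8: best P0=- P1=- P2=-
Op 9: best P0=- P1=NH3 P2=-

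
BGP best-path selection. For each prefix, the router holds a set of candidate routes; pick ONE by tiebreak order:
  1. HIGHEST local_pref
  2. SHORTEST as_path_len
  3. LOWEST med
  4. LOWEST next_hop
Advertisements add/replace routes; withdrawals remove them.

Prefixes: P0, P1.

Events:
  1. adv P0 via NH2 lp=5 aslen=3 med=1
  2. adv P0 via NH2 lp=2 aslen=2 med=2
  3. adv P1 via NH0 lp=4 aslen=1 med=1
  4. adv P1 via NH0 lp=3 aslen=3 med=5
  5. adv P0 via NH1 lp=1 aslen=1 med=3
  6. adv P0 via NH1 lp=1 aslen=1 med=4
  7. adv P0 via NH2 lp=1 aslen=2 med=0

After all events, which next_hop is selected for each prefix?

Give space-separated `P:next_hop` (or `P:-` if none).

Answer: P0:NH1 P1:NH0

Derivation:
Op 1: best P0=NH2 P1=-
Op 2: best P0=NH2 P1=-
Op 3: best P0=NH2 P1=NH0
Op 4: best P0=NH2 P1=NH0
Op 5: best P0=NH2 P1=NH0
Op 6: best P0=NH2 P1=NH0
Op 7: best P0=NH1 P1=NH0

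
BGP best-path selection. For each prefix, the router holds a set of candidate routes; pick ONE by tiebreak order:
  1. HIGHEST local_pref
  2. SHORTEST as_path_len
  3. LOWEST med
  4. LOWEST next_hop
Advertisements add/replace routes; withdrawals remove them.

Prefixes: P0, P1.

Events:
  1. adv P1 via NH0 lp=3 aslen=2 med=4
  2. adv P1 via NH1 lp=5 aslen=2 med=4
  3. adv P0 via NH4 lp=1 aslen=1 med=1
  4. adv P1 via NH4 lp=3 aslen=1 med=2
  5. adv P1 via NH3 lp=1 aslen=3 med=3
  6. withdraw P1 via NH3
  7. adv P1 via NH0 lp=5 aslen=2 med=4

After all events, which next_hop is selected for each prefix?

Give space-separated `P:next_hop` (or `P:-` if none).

Op 1: best P0=- P1=NH0
Op 2: best P0=- P1=NH1
Op 3: best P0=NH4 P1=NH1
Op 4: best P0=NH4 P1=NH1
Op 5: best P0=NH4 P1=NH1
Op 6: best P0=NH4 P1=NH1
Op 7: best P0=NH4 P1=NH0

Answer: P0:NH4 P1:NH0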